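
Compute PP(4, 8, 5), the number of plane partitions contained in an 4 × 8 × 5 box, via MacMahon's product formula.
PP(4, 8, 5) = 4789851066

Evaluate the triple product over i = 1..4, j = 1..8, k = 1..5. The factors are (2/1) · (3/2) · (4/3) · (5/4) · (6/5) · (3/2) · (4/3) · (5/4) · … (160 factors total). The numerators and denominators telescope so the product is an integer; carrying out the multiplication exactly gives PP(4, 8, 5) = 4789851066.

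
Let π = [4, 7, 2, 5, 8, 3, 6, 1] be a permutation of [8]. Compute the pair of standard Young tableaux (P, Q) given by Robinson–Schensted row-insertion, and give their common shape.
P = [1, 3, 6] / [2, 5, 8] / [4] / [7];  Q = [1, 2, 5] / [3, 4, 7] / [6] / [8];  common shape = (3, 3, 1, 1)

Row-insert the values π_1, π_2, … into P one at a time, bumping the leftmost entry strictly greater than the inserted value down to the next row. The recording tableau Q records, in position (i, j), the step at which that cell was added to P.
  Insert 4 (step 1): P = [4];  Q = [1]
  Insert 7 (step 2): P = [4, 7];  Q = [1, 2]
  Insert 2 (step 3): P = [2, 7] / [4];  Q = [1, 2] / [3]
  Insert 5 (step 4): P = [2, 5] / [4, 7];  Q = [1, 2] / [3, 4]
  Insert 8 (step 5): P = [2, 5, 8] / [4, 7];  Q = [1, 2, 5] / [3, 4]
  Insert 3 (step 6): P = [2, 3, 8] / [4, 5] / [7];  Q = [1, 2, 5] / [3, 4] / [6]
  Insert 6 (step 7): P = [2, 3, 6] / [4, 5, 8] / [7];  Q = [1, 2, 5] / [3, 4, 7] / [6]
  Insert 1 (step 8): P = [1, 3, 6] / [2, 5, 8] / [4] / [7];  Q = [1, 2, 5] / [3, 4, 7] / [6] / [8]
Final shape: (3, 3, 1, 1).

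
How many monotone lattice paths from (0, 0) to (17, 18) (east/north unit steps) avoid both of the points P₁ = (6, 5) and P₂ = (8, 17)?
Number of paths = 3373953792

Inclusion–exclusion. Total paths: C(35, 17) = 4537567650. Through P₁: C(11, 6)·C(24, 11) = 1153218528. Through P₂: C(25, 8)·C(10, 9) = 10815750. Since P₁ is strictly southwest of P₂, a monotone path through both must visit P₁ then P₂; paths through both = C(11, 6)·C(14, 2)·C(10, 9) = 420420. Avoid both = 4537567650 − 1153218528 − 10815750 + 420420 = 3373953792.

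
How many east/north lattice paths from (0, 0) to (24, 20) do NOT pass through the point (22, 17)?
Number of paths = 1250828171970

Total paths from (0, 0) to (24, 20): C(44, 24) = 1761039350070. Paths through (22, 17): (paths (0, 0) → (22, 17)) × (paths (22, 17) → (24, 20)) = C(39, 22) · C(5, 2) = 51021117810 · 10 = 510211178100. Avoidance count = 1761039350070 − 510211178100 = 1250828171970.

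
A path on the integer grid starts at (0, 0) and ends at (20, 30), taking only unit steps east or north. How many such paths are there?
Number of paths = 47129212243960

A monotone lattice path from (0, 0) to (20, 30) consists of 20 east steps and 30 north steps in some order, so it is determined by which 20 of the 50 steps are east. The count is C(50, 20) = 47129212243960.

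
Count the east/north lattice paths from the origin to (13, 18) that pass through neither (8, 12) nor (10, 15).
Number of paths = 107873735

Inclusion–exclusion. Total paths: C(31, 13) = 206253075. Through P₁: C(20, 8)·C(11, 5) = 58198140. Through P₂: C(25, 10)·C(6, 3) = 65375200. Since P₁ is strictly southwest of P₂, a monotone path through both must visit P₁ then P₂; paths through both = C(20, 8)·C(5, 2)·C(6, 3) = 25194000. Avoid both = 206253075 − 58198140 − 65375200 + 25194000 = 107873735.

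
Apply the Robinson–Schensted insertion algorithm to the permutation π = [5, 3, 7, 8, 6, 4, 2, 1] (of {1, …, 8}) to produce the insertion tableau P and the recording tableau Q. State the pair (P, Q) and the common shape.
P = [1, 4, 8] / [2, 6] / [3] / [5] / [7];  Q = [1, 3, 4] / [2, 5] / [6] / [7] / [8];  common shape = (3, 2, 1, 1, 1)

Row-insert the values π_1, π_2, … into P one at a time, bumping the leftmost entry strictly greater than the inserted value down to the next row. The recording tableau Q records, in position (i, j), the step at which that cell was added to P.
  Insert 5 (step 1): P = [5];  Q = [1]
  Insert 3 (step 2): P = [3] / [5];  Q = [1] / [2]
  Insert 7 (step 3): P = [3, 7] / [5];  Q = [1, 3] / [2]
  Insert 8 (step 4): P = [3, 7, 8] / [5];  Q = [1, 3, 4] / [2]
  Insert 6 (step 5): P = [3, 6, 8] / [5, 7];  Q = [1, 3, 4] / [2, 5]
  Insert 4 (step 6): P = [3, 4, 8] / [5, 6] / [7];  Q = [1, 3, 4] / [2, 5] / [6]
  Insert 2 (step 7): P = [2, 4, 8] / [3, 6] / [5] / [7];  Q = [1, 3, 4] / [2, 5] / [6] / [7]
  Insert 1 (step 8): P = [1, 4, 8] / [2, 6] / [3] / [5] / [7];  Q = [1, 3, 4] / [2, 5] / [6] / [7] / [8]
Final shape: (3, 2, 1, 1, 1).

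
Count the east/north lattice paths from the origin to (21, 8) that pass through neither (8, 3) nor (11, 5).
Number of paths = 2101077

Inclusion–exclusion. Total paths: C(29, 21) = 4292145. Through P₁: C(11, 8)·C(18, 13) = 1413720. Through P₂: C(16, 11)·C(13, 10) = 1249248. Since P₁ is strictly southwest of P₂, a monotone path through both must visit P₁ then P₂; paths through both = C(11, 8)·C(5, 3)·C(13, 10) = 471900. Avoid both = 4292145 − 1413720 − 1249248 + 471900 = 2101077.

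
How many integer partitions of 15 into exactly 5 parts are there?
p(15, 5 parts) = 30

Partitions of n into exactly k parts ↔ partitions of n − k into at most k parts (subtract 1 from each part). For n = 15, k = 5, the partitions are: 11+1+1+1+1, 10+2+1+1+1, 9+3+1+1+1, 9+2+2+1+1, 8+4+1+1+1, 8+3+2+1+1, 8+2+2+2+1, 7+5+1+1+1, 7+4+2+1+1, 7+3+3+1+1, 7+3+2+2+1, 7+2+2+2+2, 6+6+1+1+1, 6+5+2+1+1, 6+4+3+1+1, 6+4+2+2+1, 6+3+3+2+1, 6+3+2+2+2, 5+5+3+1+1, 5+5+2+2+1, 5+4+4+1+1, 5+4+3+2+1, 5+4+2+2+2, 5+3+3+3+1, 5+3+3+2+2, 4+4+4+2+1, 4+4+3+3+1, 4+4+3+2+2, 4+3+3+3+2, 3+3+3+3+3. Count = 30.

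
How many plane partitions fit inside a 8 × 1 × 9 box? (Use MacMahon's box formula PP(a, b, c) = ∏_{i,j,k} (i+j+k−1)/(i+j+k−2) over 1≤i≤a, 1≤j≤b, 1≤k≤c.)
PP(8, 1, 9) = 24310

Evaluate the triple product over i = 1..8, j = 1..1, k = 1..9. The factors are (2/1) · (3/2) · (4/3) · (5/4) · (6/5) · (7/6) · (8/7) · (9/8) · … (72 factors total). The numerators and denominators telescope so the product is an integer; carrying out the multiplication exactly gives PP(8, 1, 9) = 24310.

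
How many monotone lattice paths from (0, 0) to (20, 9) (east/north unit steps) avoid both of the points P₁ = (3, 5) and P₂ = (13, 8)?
Number of paths = 8180053

Inclusion–exclusion. Total paths: C(29, 20) = 10015005. Through P₁: C(8, 3)·C(21, 17) = 335160. Through P₂: C(21, 13)·C(8, 7) = 1627920. Since P₁ is strictly southwest of P₂, a monotone path through both must visit P₁ then P₂; paths through both = C(8, 3)·C(13, 10)·C(8, 7) = 128128. Avoid both = 10015005 − 335160 − 1627920 + 128128 = 8180053.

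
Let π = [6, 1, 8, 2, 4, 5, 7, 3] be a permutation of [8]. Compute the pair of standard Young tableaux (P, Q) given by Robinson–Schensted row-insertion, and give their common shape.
P = [1, 2, 3, 5, 7] / [4, 8] / [6];  Q = [1, 3, 5, 6, 7] / [2, 4] / [8];  common shape = (5, 2, 1)

Row-insert the values π_1, π_2, … into P one at a time, bumping the leftmost entry strictly greater than the inserted value down to the next row. The recording tableau Q records, in position (i, j), the step at which that cell was added to P.
  Insert 6 (step 1): P = [6];  Q = [1]
  Insert 1 (step 2): P = [1] / [6];  Q = [1] / [2]
  Insert 8 (step 3): P = [1, 8] / [6];  Q = [1, 3] / [2]
  Insert 2 (step 4): P = [1, 2] / [6, 8];  Q = [1, 3] / [2, 4]
  Insert 4 (step 5): P = [1, 2, 4] / [6, 8];  Q = [1, 3, 5] / [2, 4]
  Insert 5 (step 6): P = [1, 2, 4, 5] / [6, 8];  Q = [1, 3, 5, 6] / [2, 4]
  Insert 7 (step 7): P = [1, 2, 4, 5, 7] / [6, 8];  Q = [1, 3, 5, 6, 7] / [2, 4]
  Insert 3 (step 8): P = [1, 2, 3, 5, 7] / [4, 8] / [6];  Q = [1, 3, 5, 6, 7] / [2, 4] / [8]
Final shape: (5, 2, 1).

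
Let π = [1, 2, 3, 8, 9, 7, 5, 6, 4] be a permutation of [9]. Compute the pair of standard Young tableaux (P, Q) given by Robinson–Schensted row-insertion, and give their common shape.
P = [1, 2, 3, 4, 6] / [5, 9] / [7] / [8];  Q = [1, 2, 3, 4, 5] / [6, 8] / [7] / [9];  common shape = (5, 2, 1, 1)

Row-insert the values π_1, π_2, … into P one at a time, bumping the leftmost entry strictly greater than the inserted value down to the next row. The recording tableau Q records, in position (i, j), the step at which that cell was added to P.
  Insert 1 (step 1): P = [1];  Q = [1]
  Insert 2 (step 2): P = [1, 2];  Q = [1, 2]
  Insert 3 (step 3): P = [1, 2, 3];  Q = [1, 2, 3]
  Insert 8 (step 4): P = [1, 2, 3, 8];  Q = [1, 2, 3, 4]
  Insert 9 (step 5): P = [1, 2, 3, 8, 9];  Q = [1, 2, 3, 4, 5]
  Insert 7 (step 6): P = [1, 2, 3, 7, 9] / [8];  Q = [1, 2, 3, 4, 5] / [6]
  Insert 5 (step 7): P = [1, 2, 3, 5, 9] / [7] / [8];  Q = [1, 2, 3, 4, 5] / [6] / [7]
  Insert 6 (step 8): P = [1, 2, 3, 5, 6] / [7, 9] / [8];  Q = [1, 2, 3, 4, 5] / [6, 8] / [7]
  Insert 4 (step 9): P = [1, 2, 3, 4, 6] / [5, 9] / [7] / [8];  Q = [1, 2, 3, 4, 5] / [6, 8] / [7] / [9]
Final shape: (5, 2, 1, 1).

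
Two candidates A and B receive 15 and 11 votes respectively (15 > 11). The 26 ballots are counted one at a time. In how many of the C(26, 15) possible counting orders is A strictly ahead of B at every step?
Strict-lead orderings = 1188640

Total orderings of the 26 votes with 15 for A: C(26, 15) = 7726160. By the Bertrand ballot formula (Cycle Lemma / reflection principle), the number of orderings in which A is strictly ahead of B throughout is (p − q)/(p + q) · C(p + q, p) = (15 − 11)/(15 + 11) · 7726160 = 1188640.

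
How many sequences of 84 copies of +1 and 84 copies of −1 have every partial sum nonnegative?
C_84 = 270557451039395118028642463289168566420671280440

These ballot sequences are counted by the Catalan number C_n = (1/(n + 1)) · C(2n, n). For n = 84: C_84 = (1/85) · C(168, 84) = 22997383338348585032434609379579328145757058837400/85 = 270557451039395118028642463289168566420671280440.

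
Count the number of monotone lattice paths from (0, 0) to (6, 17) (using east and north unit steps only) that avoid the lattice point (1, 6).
Number of paths = 70371

Total paths from (0, 0) to (6, 17): C(23, 6) = 100947. Paths through (1, 6): (paths (0, 0) → (1, 6)) × (paths (1, 6) → (6, 17)) = C(7, 1) · C(16, 5) = 7 · 4368 = 30576. Avoidance count = 100947 − 30576 = 70371.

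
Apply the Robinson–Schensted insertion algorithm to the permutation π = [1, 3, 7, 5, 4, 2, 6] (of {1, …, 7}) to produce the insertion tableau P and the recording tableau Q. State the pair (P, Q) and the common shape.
P = [1, 2, 4, 6] / [3] / [5] / [7];  Q = [1, 2, 3, 7] / [4] / [5] / [6];  common shape = (4, 1, 1, 1)

Row-insert the values π_1, π_2, … into P one at a time, bumping the leftmost entry strictly greater than the inserted value down to the next row. The recording tableau Q records, in position (i, j), the step at which that cell was added to P.
  Insert 1 (step 1): P = [1];  Q = [1]
  Insert 3 (step 2): P = [1, 3];  Q = [1, 2]
  Insert 7 (step 3): P = [1, 3, 7];  Q = [1, 2, 3]
  Insert 5 (step 4): P = [1, 3, 5] / [7];  Q = [1, 2, 3] / [4]
  Insert 4 (step 5): P = [1, 3, 4] / [5] / [7];  Q = [1, 2, 3] / [4] / [5]
  Insert 2 (step 6): P = [1, 2, 4] / [3] / [5] / [7];  Q = [1, 2, 3] / [4] / [5] / [6]
  Insert 6 (step 7): P = [1, 2, 4, 6] / [3] / [5] / [7];  Q = [1, 2, 3, 7] / [4] / [5] / [6]
Final shape: (4, 1, 1, 1).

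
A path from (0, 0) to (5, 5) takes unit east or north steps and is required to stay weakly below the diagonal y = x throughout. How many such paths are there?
Number of paths = 42

By the reflection principle (André's argument), the number of monotone paths to (5, 5) with n ≤ m that never go above y = x is C(10, 5) − C(10, 6) = 252 − 210 = 42.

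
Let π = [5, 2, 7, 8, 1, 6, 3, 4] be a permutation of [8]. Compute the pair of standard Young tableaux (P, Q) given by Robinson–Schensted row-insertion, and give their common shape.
P = [1, 3, 4] / [2, 6, 8] / [5, 7];  Q = [1, 3, 4] / [2, 6, 8] / [5, 7];  common shape = (3, 3, 2)

Row-insert the values π_1, π_2, … into P one at a time, bumping the leftmost entry strictly greater than the inserted value down to the next row. The recording tableau Q records, in position (i, j), the step at which that cell was added to P.
  Insert 5 (step 1): P = [5];  Q = [1]
  Insert 2 (step 2): P = [2] / [5];  Q = [1] / [2]
  Insert 7 (step 3): P = [2, 7] / [5];  Q = [1, 3] / [2]
  Insert 8 (step 4): P = [2, 7, 8] / [5];  Q = [1, 3, 4] / [2]
  Insert 1 (step 5): P = [1, 7, 8] / [2] / [5];  Q = [1, 3, 4] / [2] / [5]
  Insert 6 (step 6): P = [1, 6, 8] / [2, 7] / [5];  Q = [1, 3, 4] / [2, 6] / [5]
  Insert 3 (step 7): P = [1, 3, 8] / [2, 6] / [5, 7];  Q = [1, 3, 4] / [2, 6] / [5, 7]
  Insert 4 (step 8): P = [1, 3, 4] / [2, 6, 8] / [5, 7];  Q = [1, 3, 4] / [2, 6, 8] / [5, 7]
Final shape: (3, 3, 2).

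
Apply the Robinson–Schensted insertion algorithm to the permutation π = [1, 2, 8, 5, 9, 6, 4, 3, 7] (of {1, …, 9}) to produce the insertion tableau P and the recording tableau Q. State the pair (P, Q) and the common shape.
P = [1, 2, 3, 6, 7] / [4, 9] / [5] / [8];  Q = [1, 2, 3, 5, 9] / [4, 6] / [7] / [8];  common shape = (5, 2, 1, 1)

Row-insert the values π_1, π_2, … into P one at a time, bumping the leftmost entry strictly greater than the inserted value down to the next row. The recording tableau Q records, in position (i, j), the step at which that cell was added to P.
  Insert 1 (step 1): P = [1];  Q = [1]
  Insert 2 (step 2): P = [1, 2];  Q = [1, 2]
  Insert 8 (step 3): P = [1, 2, 8];  Q = [1, 2, 3]
  Insert 5 (step 4): P = [1, 2, 5] / [8];  Q = [1, 2, 3] / [4]
  Insert 9 (step 5): P = [1, 2, 5, 9] / [8];  Q = [1, 2, 3, 5] / [4]
  Insert 6 (step 6): P = [1, 2, 5, 6] / [8, 9];  Q = [1, 2, 3, 5] / [4, 6]
  Insert 4 (step 7): P = [1, 2, 4, 6] / [5, 9] / [8];  Q = [1, 2, 3, 5] / [4, 6] / [7]
  Insert 3 (step 8): P = [1, 2, 3, 6] / [4, 9] / [5] / [8];  Q = [1, 2, 3, 5] / [4, 6] / [7] / [8]
  Insert 7 (step 9): P = [1, 2, 3, 6, 7] / [4, 9] / [5] / [8];  Q = [1, 2, 3, 5, 9] / [4, 6] / [7] / [8]
Final shape: (5, 2, 1, 1).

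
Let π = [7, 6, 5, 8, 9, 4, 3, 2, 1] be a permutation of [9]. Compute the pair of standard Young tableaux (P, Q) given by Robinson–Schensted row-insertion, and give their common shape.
P = [1, 8, 9] / [2] / [3] / [4] / [5] / [6] / [7];  Q = [1, 4, 5] / [2] / [3] / [6] / [7] / [8] / [9];  common shape = (3, 1, 1, 1, 1, 1, 1)

Row-insert the values π_1, π_2, … into P one at a time, bumping the leftmost entry strictly greater than the inserted value down to the next row. The recording tableau Q records, in position (i, j), the step at which that cell was added to P.
  Insert 7 (step 1): P = [7];  Q = [1]
  Insert 6 (step 2): P = [6] / [7];  Q = [1] / [2]
  Insert 5 (step 3): P = [5] / [6] / [7];  Q = [1] / [2] / [3]
  Insert 8 (step 4): P = [5, 8] / [6] / [7];  Q = [1, 4] / [2] / [3]
  Insert 9 (step 5): P = [5, 8, 9] / [6] / [7];  Q = [1, 4, 5] / [2] / [3]
  Insert 4 (step 6): P = [4, 8, 9] / [5] / [6] / [7];  Q = [1, 4, 5] / [2] / [3] / [6]
  Insert 3 (step 7): P = [3, 8, 9] / [4] / [5] / [6] / [7];  Q = [1, 4, 5] / [2] / [3] / [6] / [7]
  Insert 2 (step 8): P = [2, 8, 9] / [3] / [4] / [5] / [6] / [7];  Q = [1, 4, 5] / [2] / [3] / [6] / [7] / [8]
  Insert 1 (step 9): P = [1, 8, 9] / [2] / [3] / [4] / [5] / [6] / [7];  Q = [1, 4, 5] / [2] / [3] / [6] / [7] / [8] / [9]
Final shape: (3, 1, 1, 1, 1, 1, 1).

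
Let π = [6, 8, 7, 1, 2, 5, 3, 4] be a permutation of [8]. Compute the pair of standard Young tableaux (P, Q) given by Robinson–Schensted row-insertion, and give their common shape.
P = [1, 2, 3, 4] / [5, 7] / [6] / [8];  Q = [1, 2, 6, 8] / [3, 5] / [4] / [7];  common shape = (4, 2, 1, 1)

Row-insert the values π_1, π_2, … into P one at a time, bumping the leftmost entry strictly greater than the inserted value down to the next row. The recording tableau Q records, in position (i, j), the step at which that cell was added to P.
  Insert 6 (step 1): P = [6];  Q = [1]
  Insert 8 (step 2): P = [6, 8];  Q = [1, 2]
  Insert 7 (step 3): P = [6, 7] / [8];  Q = [1, 2] / [3]
  Insert 1 (step 4): P = [1, 7] / [6] / [8];  Q = [1, 2] / [3] / [4]
  Insert 2 (step 5): P = [1, 2] / [6, 7] / [8];  Q = [1, 2] / [3, 5] / [4]
  Insert 5 (step 6): P = [1, 2, 5] / [6, 7] / [8];  Q = [1, 2, 6] / [3, 5] / [4]
  Insert 3 (step 7): P = [1, 2, 3] / [5, 7] / [6] / [8];  Q = [1, 2, 6] / [3, 5] / [4] / [7]
  Insert 4 (step 8): P = [1, 2, 3, 4] / [5, 7] / [6] / [8];  Q = [1, 2, 6, 8] / [3, 5] / [4] / [7]
Final shape: (4, 2, 1, 1).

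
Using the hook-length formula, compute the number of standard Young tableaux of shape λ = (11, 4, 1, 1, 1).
# SYT of shape (11, 4, 1, 1, 1) = 339456

Hook-length formula: f^λ = n! / Π hook(c), product over all cells c of the Young diagram. For λ = (11, 4, 1, 1, 1), n = 18 boxes. Hook lengths by row (left-to-right, top-to-bottom): [15, 11, 10, 9, 7, 6, 5, 4, 3, 2, 1]; [7, 3, 2, 1]; [3]; [2]; [1]. Product of hooks = 18860688000. So f^λ = 18! / 18860688000 = 6402373705728000 / 18860688000 = 339456.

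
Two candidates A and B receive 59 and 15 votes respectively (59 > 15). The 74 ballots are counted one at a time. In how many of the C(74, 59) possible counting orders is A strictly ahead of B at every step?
Strict-lead orderings = 1084546575302784

Total orderings of the 74 votes with 59 for A: C(74, 59) = 1824010149372864. By the Bertrand ballot formula (Cycle Lemma / reflection principle), the number of orderings in which A is strictly ahead of B throughout is (p − q)/(p + q) · C(p + q, p) = (59 − 15)/(59 + 15) · 1824010149372864 = 1084546575302784.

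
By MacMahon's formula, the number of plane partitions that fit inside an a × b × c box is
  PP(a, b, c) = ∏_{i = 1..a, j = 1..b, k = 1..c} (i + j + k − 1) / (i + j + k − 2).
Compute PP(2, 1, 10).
PP(2, 1, 10) = 66

Evaluate the triple product over i = 1..2, j = 1..1, k = 1..10. The factors are (2/1) · (3/2) · (4/3) · (5/4) · (6/5) · (7/6) · (8/7) · (9/8) · … (20 factors total). The numerators and denominators telescope so the product is an integer; carrying out the multiplication exactly gives PP(2, 1, 10) = 66.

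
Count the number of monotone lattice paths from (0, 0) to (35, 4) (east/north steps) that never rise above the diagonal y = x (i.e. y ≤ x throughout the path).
Number of paths = 73112

By the reflection principle (André's argument), the number of monotone paths to (35, 4) with n ≤ m that never go above y = x is C(39, 35) − C(39, 36) = 82251 − 9139 = 73112.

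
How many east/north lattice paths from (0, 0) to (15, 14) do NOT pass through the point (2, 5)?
Number of paths = 67112940

Total paths from (0, 0) to (15, 14): C(29, 15) = 77558760. Paths through (2, 5): (paths (0, 0) → (2, 5)) × (paths (2, 5) → (15, 14)) = C(7, 2) · C(22, 13) = 21 · 497420 = 10445820. Avoidance count = 77558760 − 10445820 = 67112940.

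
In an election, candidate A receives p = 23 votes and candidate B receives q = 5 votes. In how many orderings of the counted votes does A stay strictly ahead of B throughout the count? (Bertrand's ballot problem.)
Strict-lead orderings = 63180

Total orderings of the 28 votes with 23 for A: C(28, 23) = 98280. By the Bertrand ballot formula (Cycle Lemma / reflection principle), the number of orderings in which A is strictly ahead of B throughout is (p − q)/(p + q) · C(p + q, p) = (23 − 5)/(23 + 5) · 98280 = 63180.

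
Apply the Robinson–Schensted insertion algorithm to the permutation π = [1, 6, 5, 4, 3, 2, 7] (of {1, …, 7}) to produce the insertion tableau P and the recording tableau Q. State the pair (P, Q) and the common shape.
P = [1, 2, 7] / [3] / [4] / [5] / [6];  Q = [1, 2, 7] / [3] / [4] / [5] / [6];  common shape = (3, 1, 1, 1, 1)

Row-insert the values π_1, π_2, … into P one at a time, bumping the leftmost entry strictly greater than the inserted value down to the next row. The recording tableau Q records, in position (i, j), the step at which that cell was added to P.
  Insert 1 (step 1): P = [1];  Q = [1]
  Insert 6 (step 2): P = [1, 6];  Q = [1, 2]
  Insert 5 (step 3): P = [1, 5] / [6];  Q = [1, 2] / [3]
  Insert 4 (step 4): P = [1, 4] / [5] / [6];  Q = [1, 2] / [3] / [4]
  Insert 3 (step 5): P = [1, 3] / [4] / [5] / [6];  Q = [1, 2] / [3] / [4] / [5]
  Insert 2 (step 6): P = [1, 2] / [3] / [4] / [5] / [6];  Q = [1, 2] / [3] / [4] / [5] / [6]
  Insert 7 (step 7): P = [1, 2, 7] / [3] / [4] / [5] / [6];  Q = [1, 2, 7] / [3] / [4] / [5] / [6]
Final shape: (3, 1, 1, 1, 1).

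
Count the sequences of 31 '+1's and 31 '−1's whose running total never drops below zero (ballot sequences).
C_31 = 14544636039226909

These ballot sequences are counted by the Catalan number C_n = (1/(n + 1)) · C(2n, n). For n = 31: C_31 = (1/32) · C(62, 31) = 465428353255261088/32 = 14544636039226909.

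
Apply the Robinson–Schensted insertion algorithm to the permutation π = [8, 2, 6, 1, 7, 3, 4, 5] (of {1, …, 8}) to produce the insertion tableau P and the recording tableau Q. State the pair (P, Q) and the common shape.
P = [1, 3, 4, 5] / [2, 6, 7] / [8];  Q = [1, 3, 5, 8] / [2, 6, 7] / [4];  common shape = (4, 3, 1)

Row-insert the values π_1, π_2, … into P one at a time, bumping the leftmost entry strictly greater than the inserted value down to the next row. The recording tableau Q records, in position (i, j), the step at which that cell was added to P.
  Insert 8 (step 1): P = [8];  Q = [1]
  Insert 2 (step 2): P = [2] / [8];  Q = [1] / [2]
  Insert 6 (step 3): P = [2, 6] / [8];  Q = [1, 3] / [2]
  Insert 1 (step 4): P = [1, 6] / [2] / [8];  Q = [1, 3] / [2] / [4]
  Insert 7 (step 5): P = [1, 6, 7] / [2] / [8];  Q = [1, 3, 5] / [2] / [4]
  Insert 3 (step 6): P = [1, 3, 7] / [2, 6] / [8];  Q = [1, 3, 5] / [2, 6] / [4]
  Insert 4 (step 7): P = [1, 3, 4] / [2, 6, 7] / [8];  Q = [1, 3, 5] / [2, 6, 7] / [4]
  Insert 5 (step 8): P = [1, 3, 4, 5] / [2, 6, 7] / [8];  Q = [1, 3, 5, 8] / [2, 6, 7] / [4]
Final shape: (4, 3, 1).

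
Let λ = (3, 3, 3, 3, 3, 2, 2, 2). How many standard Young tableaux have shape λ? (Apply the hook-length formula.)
# SYT of shape (3, 3, 3, 3, 3, 2, 2, 2) = 6466460

Hook-length formula: f^λ = n! / Π hook(c), product over all cells c of the Young diagram. For λ = (3, 3, 3, 3, 3, 2, 2, 2), n = 21 boxes. Hook lengths by row (left-to-right, top-to-bottom): [10, 9, 5]; [9, 8, 4]; [8, 7, 3]; [7, 6, 2]; [6, 5, 1]; [4, 3]; [3, 2]; [2, 1]. Product of hooks = 7900913664000. So f^λ = 21! / 7900913664000 = 51090942171709440000 / 7900913664000 = 6466460.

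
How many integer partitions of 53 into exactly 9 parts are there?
p(53, 9 parts) = 22380

Partitions of n into exactly k parts are in bijection with partitions of n − k into at most k parts (subtract 1 from each part). So p(53, exactly 9) = p(44, parts ≤ 9). Computing via the recurrence p(m, j) = p(m, j−1) + p(m−j, j) gives 22380.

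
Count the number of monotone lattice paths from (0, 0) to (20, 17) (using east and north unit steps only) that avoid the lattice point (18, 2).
Number of paths = 15905342870

Total paths from (0, 0) to (20, 17): C(37, 20) = 15905368710. Paths through (18, 2): (paths (0, 0) → (18, 2)) × (paths (18, 2) → (20, 17)) = C(20, 18) · C(17, 2) = 190 · 136 = 25840. Avoidance count = 15905368710 − 25840 = 15905342870.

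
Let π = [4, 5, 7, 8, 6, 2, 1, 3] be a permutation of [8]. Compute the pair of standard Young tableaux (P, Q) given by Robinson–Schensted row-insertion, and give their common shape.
P = [1, 3, 6, 8] / [2, 5] / [4] / [7];  Q = [1, 2, 3, 4] / [5, 8] / [6] / [7];  common shape = (4, 2, 1, 1)

Row-insert the values π_1, π_2, … into P one at a time, bumping the leftmost entry strictly greater than the inserted value down to the next row. The recording tableau Q records, in position (i, j), the step at which that cell was added to P.
  Insert 4 (step 1): P = [4];  Q = [1]
  Insert 5 (step 2): P = [4, 5];  Q = [1, 2]
  Insert 7 (step 3): P = [4, 5, 7];  Q = [1, 2, 3]
  Insert 8 (step 4): P = [4, 5, 7, 8];  Q = [1, 2, 3, 4]
  Insert 6 (step 5): P = [4, 5, 6, 8] / [7];  Q = [1, 2, 3, 4] / [5]
  Insert 2 (step 6): P = [2, 5, 6, 8] / [4] / [7];  Q = [1, 2, 3, 4] / [5] / [6]
  Insert 1 (step 7): P = [1, 5, 6, 8] / [2] / [4] / [7];  Q = [1, 2, 3, 4] / [5] / [6] / [7]
  Insert 3 (step 8): P = [1, 3, 6, 8] / [2, 5] / [4] / [7];  Q = [1, 2, 3, 4] / [5, 8] / [6] / [7]
Final shape: (4, 2, 1, 1).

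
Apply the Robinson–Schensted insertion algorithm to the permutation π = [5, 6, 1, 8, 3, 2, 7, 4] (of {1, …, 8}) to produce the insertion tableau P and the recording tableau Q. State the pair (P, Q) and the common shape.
P = [1, 2, 4] / [3, 6, 7] / [5, 8];  Q = [1, 2, 4] / [3, 5, 7] / [6, 8];  common shape = (3, 3, 2)

Row-insert the values π_1, π_2, … into P one at a time, bumping the leftmost entry strictly greater than the inserted value down to the next row. The recording tableau Q records, in position (i, j), the step at which that cell was added to P.
  Insert 5 (step 1): P = [5];  Q = [1]
  Insert 6 (step 2): P = [5, 6];  Q = [1, 2]
  Insert 1 (step 3): P = [1, 6] / [5];  Q = [1, 2] / [3]
  Insert 8 (step 4): P = [1, 6, 8] / [5];  Q = [1, 2, 4] / [3]
  Insert 3 (step 5): P = [1, 3, 8] / [5, 6];  Q = [1, 2, 4] / [3, 5]
  Insert 2 (step 6): P = [1, 2, 8] / [3, 6] / [5];  Q = [1, 2, 4] / [3, 5] / [6]
  Insert 7 (step 7): P = [1, 2, 7] / [3, 6, 8] / [5];  Q = [1, 2, 4] / [3, 5, 7] / [6]
  Insert 4 (step 8): P = [1, 2, 4] / [3, 6, 7] / [5, 8];  Q = [1, 2, 4] / [3, 5, 7] / [6, 8]
Final shape: (3, 3, 2).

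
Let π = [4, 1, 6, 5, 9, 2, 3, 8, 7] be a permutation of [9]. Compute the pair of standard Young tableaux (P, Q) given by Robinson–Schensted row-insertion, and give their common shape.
P = [1, 2, 3, 7] / [4, 5, 8] / [6, 9];  Q = [1, 3, 5, 8] / [2, 4, 7] / [6, 9];  common shape = (4, 3, 2)

Row-insert the values π_1, π_2, … into P one at a time, bumping the leftmost entry strictly greater than the inserted value down to the next row. The recording tableau Q records, in position (i, j), the step at which that cell was added to P.
  Insert 4 (step 1): P = [4];  Q = [1]
  Insert 1 (step 2): P = [1] / [4];  Q = [1] / [2]
  Insert 6 (step 3): P = [1, 6] / [4];  Q = [1, 3] / [2]
  Insert 5 (step 4): P = [1, 5] / [4, 6];  Q = [1, 3] / [2, 4]
  Insert 9 (step 5): P = [1, 5, 9] / [4, 6];  Q = [1, 3, 5] / [2, 4]
  Insert 2 (step 6): P = [1, 2, 9] / [4, 5] / [6];  Q = [1, 3, 5] / [2, 4] / [6]
  Insert 3 (step 7): P = [1, 2, 3] / [4, 5, 9] / [6];  Q = [1, 3, 5] / [2, 4, 7] / [6]
  Insert 8 (step 8): P = [1, 2, 3, 8] / [4, 5, 9] / [6];  Q = [1, 3, 5, 8] / [2, 4, 7] / [6]
  Insert 7 (step 9): P = [1, 2, 3, 7] / [4, 5, 8] / [6, 9];  Q = [1, 3, 5, 8] / [2, 4, 7] / [6, 9]
Final shape: (4, 3, 2).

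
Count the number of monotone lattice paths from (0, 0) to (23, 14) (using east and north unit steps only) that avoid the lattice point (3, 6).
Number of paths = 5846005980

Total paths from (0, 0) to (23, 14): C(37, 23) = 6107086800. Paths through (3, 6): (paths (0, 0) → (3, 6)) × (paths (3, 6) → (23, 14)) = C(9, 3) · C(28, 20) = 84 · 3108105 = 261080820. Avoidance count = 6107086800 − 261080820 = 5846005980.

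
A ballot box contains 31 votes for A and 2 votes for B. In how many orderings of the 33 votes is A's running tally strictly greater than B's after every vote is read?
Strict-lead orderings = 464

Total orderings of the 33 votes with 31 for A: C(33, 31) = 528. By the Bertrand ballot formula (Cycle Lemma / reflection principle), the number of orderings in which A is strictly ahead of B throughout is (p − q)/(p + q) · C(p + q, p) = (31 − 2)/(31 + 2) · 528 = 464.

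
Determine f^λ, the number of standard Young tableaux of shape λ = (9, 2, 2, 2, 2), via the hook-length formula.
# SYT of shape (9, 2, 2, 2, 2) = 157080

Hook-length formula: f^λ = n! / Π hook(c), product over all cells c of the Young diagram. For λ = (9, 2, 2, 2, 2), n = 17 boxes. Hook lengths by row (left-to-right, top-to-bottom): [13, 12, 7, 6, 5, 4, 3, 2, 1]; [5, 4]; [4, 3]; [3, 2]; [2, 1]. Product of hooks = 2264371200. So f^λ = 17! / 2264371200 = 355687428096000 / 2264371200 = 157080.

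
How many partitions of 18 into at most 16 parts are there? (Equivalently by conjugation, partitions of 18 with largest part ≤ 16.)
p(18, parts ≤ 16) = 383

Use the recurrence p(n, m) = p(n, m−1) + p(n−m, m): either the largest part is < m (count p(n, m−1)) or the largest part is exactly m (remove one copy of m, count p(n−m, m)). With p(0, ·) = 1 this gives p(18, parts ≤ 16) = 383. (By conjugating Young diagrams, this also counts partitions of 18 into at most 16 parts.)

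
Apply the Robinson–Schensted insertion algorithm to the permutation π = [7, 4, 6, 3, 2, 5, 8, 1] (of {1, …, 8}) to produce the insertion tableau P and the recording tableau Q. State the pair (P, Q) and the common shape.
P = [1, 5, 8] / [2, 6] / [3] / [4] / [7];  Q = [1, 3, 7] / [2, 6] / [4] / [5] / [8];  common shape = (3, 2, 1, 1, 1)

Row-insert the values π_1, π_2, … into P one at a time, bumping the leftmost entry strictly greater than the inserted value down to the next row. The recording tableau Q records, in position (i, j), the step at which that cell was added to P.
  Insert 7 (step 1): P = [7];  Q = [1]
  Insert 4 (step 2): P = [4] / [7];  Q = [1] / [2]
  Insert 6 (step 3): P = [4, 6] / [7];  Q = [1, 3] / [2]
  Insert 3 (step 4): P = [3, 6] / [4] / [7];  Q = [1, 3] / [2] / [4]
  Insert 2 (step 5): P = [2, 6] / [3] / [4] / [7];  Q = [1, 3] / [2] / [4] / [5]
  Insert 5 (step 6): P = [2, 5] / [3, 6] / [4] / [7];  Q = [1, 3] / [2, 6] / [4] / [5]
  Insert 8 (step 7): P = [2, 5, 8] / [3, 6] / [4] / [7];  Q = [1, 3, 7] / [2, 6] / [4] / [5]
  Insert 1 (step 8): P = [1, 5, 8] / [2, 6] / [3] / [4] / [7];  Q = [1, 3, 7] / [2, 6] / [4] / [5] / [8]
Final shape: (3, 2, 1, 1, 1).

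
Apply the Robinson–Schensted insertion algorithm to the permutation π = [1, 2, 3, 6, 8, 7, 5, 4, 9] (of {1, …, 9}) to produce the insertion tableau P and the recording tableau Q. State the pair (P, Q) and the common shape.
P = [1, 2, 3, 4, 7, 9] / [5] / [6] / [8];  Q = [1, 2, 3, 4, 5, 9] / [6] / [7] / [8];  common shape = (6, 1, 1, 1)

Row-insert the values π_1, π_2, … into P one at a time, bumping the leftmost entry strictly greater than the inserted value down to the next row. The recording tableau Q records, in position (i, j), the step at which that cell was added to P.
  Insert 1 (step 1): P = [1];  Q = [1]
  Insert 2 (step 2): P = [1, 2];  Q = [1, 2]
  Insert 3 (step 3): P = [1, 2, 3];  Q = [1, 2, 3]
  Insert 6 (step 4): P = [1, 2, 3, 6];  Q = [1, 2, 3, 4]
  Insert 8 (step 5): P = [1, 2, 3, 6, 8];  Q = [1, 2, 3, 4, 5]
  Insert 7 (step 6): P = [1, 2, 3, 6, 7] / [8];  Q = [1, 2, 3, 4, 5] / [6]
  Insert 5 (step 7): P = [1, 2, 3, 5, 7] / [6] / [8];  Q = [1, 2, 3, 4, 5] / [6] / [7]
  Insert 4 (step 8): P = [1, 2, 3, 4, 7] / [5] / [6] / [8];  Q = [1, 2, 3, 4, 5] / [6] / [7] / [8]
  Insert 9 (step 9): P = [1, 2, 3, 4, 7, 9] / [5] / [6] / [8];  Q = [1, 2, 3, 4, 5, 9] / [6] / [7] / [8]
Final shape: (6, 1, 1, 1).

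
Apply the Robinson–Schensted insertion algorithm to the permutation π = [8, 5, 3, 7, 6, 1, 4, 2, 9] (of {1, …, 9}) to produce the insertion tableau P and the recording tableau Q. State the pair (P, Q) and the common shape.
P = [1, 2, 9] / [3, 4] / [5, 6] / [7] / [8];  Q = [1, 4, 9] / [2, 5] / [3, 7] / [6] / [8];  common shape = (3, 2, 2, 1, 1)

Row-insert the values π_1, π_2, … into P one at a time, bumping the leftmost entry strictly greater than the inserted value down to the next row. The recording tableau Q records, in position (i, j), the step at which that cell was added to P.
  Insert 8 (step 1): P = [8];  Q = [1]
  Insert 5 (step 2): P = [5] / [8];  Q = [1] / [2]
  Insert 3 (step 3): P = [3] / [5] / [8];  Q = [1] / [2] / [3]
  Insert 7 (step 4): P = [3, 7] / [5] / [8];  Q = [1, 4] / [2] / [3]
  Insert 6 (step 5): P = [3, 6] / [5, 7] / [8];  Q = [1, 4] / [2, 5] / [3]
  Insert 1 (step 6): P = [1, 6] / [3, 7] / [5] / [8];  Q = [1, 4] / [2, 5] / [3] / [6]
  Insert 4 (step 7): P = [1, 4] / [3, 6] / [5, 7] / [8];  Q = [1, 4] / [2, 5] / [3, 7] / [6]
  Insert 2 (step 8): P = [1, 2] / [3, 4] / [5, 6] / [7] / [8];  Q = [1, 4] / [2, 5] / [3, 7] / [6] / [8]
  Insert 9 (step 9): P = [1, 2, 9] / [3, 4] / [5, 6] / [7] / [8];  Q = [1, 4, 9] / [2, 5] / [3, 7] / [6] / [8]
Final shape: (3, 2, 2, 1, 1).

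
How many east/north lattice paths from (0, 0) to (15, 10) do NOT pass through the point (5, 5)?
Number of paths = 2512004

Total paths from (0, 0) to (15, 10): C(25, 15) = 3268760. Paths through (5, 5): (paths (0, 0) → (5, 5)) × (paths (5, 5) → (15, 10)) = C(10, 5) · C(15, 10) = 252 · 3003 = 756756. Avoidance count = 3268760 − 756756 = 2512004.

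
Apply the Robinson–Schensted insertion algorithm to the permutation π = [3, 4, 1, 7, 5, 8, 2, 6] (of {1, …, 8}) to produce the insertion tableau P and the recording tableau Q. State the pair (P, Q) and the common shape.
P = [1, 2, 5, 6] / [3, 4, 8] / [7];  Q = [1, 2, 4, 6] / [3, 5, 8] / [7];  common shape = (4, 3, 1)

Row-insert the values π_1, π_2, … into P one at a time, bumping the leftmost entry strictly greater than the inserted value down to the next row. The recording tableau Q records, in position (i, j), the step at which that cell was added to P.
  Insert 3 (step 1): P = [3];  Q = [1]
  Insert 4 (step 2): P = [3, 4];  Q = [1, 2]
  Insert 1 (step 3): P = [1, 4] / [3];  Q = [1, 2] / [3]
  Insert 7 (step 4): P = [1, 4, 7] / [3];  Q = [1, 2, 4] / [3]
  Insert 5 (step 5): P = [1, 4, 5] / [3, 7];  Q = [1, 2, 4] / [3, 5]
  Insert 8 (step 6): P = [1, 4, 5, 8] / [3, 7];  Q = [1, 2, 4, 6] / [3, 5]
  Insert 2 (step 7): P = [1, 2, 5, 8] / [3, 4] / [7];  Q = [1, 2, 4, 6] / [3, 5] / [7]
  Insert 6 (step 8): P = [1, 2, 5, 6] / [3, 4, 8] / [7];  Q = [1, 2, 4, 6] / [3, 5, 8] / [7]
Final shape: (4, 3, 1).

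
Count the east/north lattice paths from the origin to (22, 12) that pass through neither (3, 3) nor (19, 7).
Number of paths = 378805640

Inclusion–exclusion. Total paths: C(34, 22) = 548354040. Through P₁: C(6, 3)·C(28, 19) = 138138000. Through P₂: C(26, 19)·C(8, 3) = 36836800. Since P₁ is strictly southwest of P₂, a monotone path through both must visit P₁ then P₂; paths through both = C(6, 3)·C(20, 16)·C(8, 3) = 5426400. Avoid both = 548354040 − 138138000 − 36836800 + 5426400 = 378805640.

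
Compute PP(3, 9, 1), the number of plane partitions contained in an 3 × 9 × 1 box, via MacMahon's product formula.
PP(3, 9, 1) = 220

Evaluate the triple product over i = 1..3, j = 1..9, k = 1..1. The factors are (2/1) · (3/2) · (4/3) · (5/4) · (6/5) · (7/6) · (8/7) · (9/8) · … (27 factors total). The numerators and denominators telescope so the product is an integer; carrying out the multiplication exactly gives PP(3, 9, 1) = 220.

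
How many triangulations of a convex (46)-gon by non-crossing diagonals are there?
C_44 = 583300119592996693088040

These polygon triangulations are counted by the Catalan number C_n = (1/(n + 1)) · C(2n, n). For n = 44: C_44 = (1/45) · C(88, 44) = 26248505381684851188961800/45 = 583300119592996693088040.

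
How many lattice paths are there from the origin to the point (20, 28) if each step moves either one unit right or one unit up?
Number of paths = 16735679449896

A monotone lattice path from (0, 0) to (20, 28) consists of 20 east steps and 28 north steps in some order, so it is determined by which 20 of the 48 steps are east. The count is C(48, 20) = 16735679449896.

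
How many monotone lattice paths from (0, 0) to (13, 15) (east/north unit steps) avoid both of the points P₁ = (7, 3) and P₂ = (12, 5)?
Number of paths = 35174132

Inclusion–exclusion. Total paths: C(28, 13) = 37442160. Through P₁: C(10, 7)·C(18, 6) = 2227680. Through P₂: C(17, 12)·C(11, 1) = 68068. Since P₁ is strictly southwest of P₂, a monotone path through both must visit P₁ then P₂; paths through both = C(10, 7)·C(7, 5)·C(11, 1) = 27720. Avoid both = 37442160 − 2227680 − 68068 + 27720 = 35174132.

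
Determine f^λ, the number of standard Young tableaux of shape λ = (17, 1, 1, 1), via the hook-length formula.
# SYT of shape (17, 1, 1, 1) = 969

Hook-length formula: f^λ = n! / Π hook(c), product over all cells c of the Young diagram. For λ = (17, 1, 1, 1), n = 20 boxes. Hook lengths by row (left-to-right, top-to-bottom): [20, 16, 15, 14, 13, 12, 11, 10, 9, 8, 7, 6, 5, 4, 3, 2, 1]; [3]; [2]; [1]. Product of hooks = 2510734786560000. So f^λ = 20! / 2510734786560000 = 2432902008176640000 / 2510734786560000 = 969.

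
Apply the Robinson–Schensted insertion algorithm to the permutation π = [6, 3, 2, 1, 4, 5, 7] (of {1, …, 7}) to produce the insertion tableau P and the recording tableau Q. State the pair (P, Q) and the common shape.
P = [1, 4, 5, 7] / [2] / [3] / [6];  Q = [1, 5, 6, 7] / [2] / [3] / [4];  common shape = (4, 1, 1, 1)

Row-insert the values π_1, π_2, … into P one at a time, bumping the leftmost entry strictly greater than the inserted value down to the next row. The recording tableau Q records, in position (i, j), the step at which that cell was added to P.
  Insert 6 (step 1): P = [6];  Q = [1]
  Insert 3 (step 2): P = [3] / [6];  Q = [1] / [2]
  Insert 2 (step 3): P = [2] / [3] / [6];  Q = [1] / [2] / [3]
  Insert 1 (step 4): P = [1] / [2] / [3] / [6];  Q = [1] / [2] / [3] / [4]
  Insert 4 (step 5): P = [1, 4] / [2] / [3] / [6];  Q = [1, 5] / [2] / [3] / [4]
  Insert 5 (step 6): P = [1, 4, 5] / [2] / [3] / [6];  Q = [1, 5, 6] / [2] / [3] / [4]
  Insert 7 (step 7): P = [1, 4, 5, 7] / [2] / [3] / [6];  Q = [1, 5, 6, 7] / [2] / [3] / [4]
Final shape: (4, 1, 1, 1).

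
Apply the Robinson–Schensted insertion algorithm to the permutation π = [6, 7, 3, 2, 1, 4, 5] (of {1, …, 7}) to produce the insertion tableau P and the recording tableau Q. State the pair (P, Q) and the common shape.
P = [1, 4, 5] / [2, 7] / [3] / [6];  Q = [1, 2, 7] / [3, 6] / [4] / [5];  common shape = (3, 2, 1, 1)

Row-insert the values π_1, π_2, … into P one at a time, bumping the leftmost entry strictly greater than the inserted value down to the next row. The recording tableau Q records, in position (i, j), the step at which that cell was added to P.
  Insert 6 (step 1): P = [6];  Q = [1]
  Insert 7 (step 2): P = [6, 7];  Q = [1, 2]
  Insert 3 (step 3): P = [3, 7] / [6];  Q = [1, 2] / [3]
  Insert 2 (step 4): P = [2, 7] / [3] / [6];  Q = [1, 2] / [3] / [4]
  Insert 1 (step 5): P = [1, 7] / [2] / [3] / [6];  Q = [1, 2] / [3] / [4] / [5]
  Insert 4 (step 6): P = [1, 4] / [2, 7] / [3] / [6];  Q = [1, 2] / [3, 6] / [4] / [5]
  Insert 5 (step 7): P = [1, 4, 5] / [2, 7] / [3] / [6];  Q = [1, 2, 7] / [3, 6] / [4] / [5]
Final shape: (3, 2, 1, 1).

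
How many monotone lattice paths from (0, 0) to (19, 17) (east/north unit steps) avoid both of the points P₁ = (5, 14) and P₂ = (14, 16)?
Number of paths = 7720890750

Inclusion–exclusion. Total paths: C(36, 19) = 8597496600. Through P₁: C(19, 5)·C(17, 14) = 7907040. Through P₂: C(30, 14)·C(6, 5) = 872536050. Since P₁ is strictly southwest of P₂, a monotone path through both must visit P₁ then P₂; paths through both = C(19, 5)·C(11, 9)·C(6, 5) = 3837240. Avoid both = 8597496600 − 7907040 − 872536050 + 3837240 = 7720890750.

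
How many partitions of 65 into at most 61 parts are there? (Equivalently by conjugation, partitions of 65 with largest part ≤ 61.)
p(65, parts ≤ 61) = 2012551

Use the recurrence p(n, m) = p(n, m−1) + p(n−m, m): either the largest part is < m (count p(n, m−1)) or the largest part is exactly m (remove one copy of m, count p(n−m, m)). With p(0, ·) = 1 this gives p(65, parts ≤ 61) = 2012551. (By conjugating Young diagrams, this also counts partitions of 65 into at most 61 parts.)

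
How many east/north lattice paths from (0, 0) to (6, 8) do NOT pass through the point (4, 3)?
Number of paths = 2268

Total paths from (0, 0) to (6, 8): C(14, 6) = 3003. Paths through (4, 3): (paths (0, 0) → (4, 3)) × (paths (4, 3) → (6, 8)) = C(7, 4) · C(7, 2) = 35 · 21 = 735. Avoidance count = 3003 − 735 = 2268.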